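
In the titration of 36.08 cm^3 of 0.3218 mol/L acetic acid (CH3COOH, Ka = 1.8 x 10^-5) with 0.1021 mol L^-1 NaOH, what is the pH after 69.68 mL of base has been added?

Initial n(CH3COOH) = 0.3218 x 0.03608 = 0.01161 mol.
n(NaOH) added = 0.1021 x 0.06968 = 0.007114 mol, converting that many moles of CH3COOH to CH3COO-.
Remaining n(CH3COOH) = 0.004496 mol; n(CH3COO-) = 0.007114 mol.
By Henderson-Hasselbalch, pH = pKa + log([A^-]/[HA]) = 4.74 + log(0.007114/0.004496) = 4.74 + (+0.20) = 4.94.

4.94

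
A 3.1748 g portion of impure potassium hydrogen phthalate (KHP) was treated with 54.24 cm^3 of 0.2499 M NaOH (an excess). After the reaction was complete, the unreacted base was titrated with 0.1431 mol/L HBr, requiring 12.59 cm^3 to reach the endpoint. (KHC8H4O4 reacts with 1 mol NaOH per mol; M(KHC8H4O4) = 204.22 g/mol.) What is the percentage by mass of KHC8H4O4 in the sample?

75.6%

Total n(NaOH) added = 0.2499 x 0.05424 = 0.01355 mol.
n(HBr) used = 0.1431 x 0.01259 = 0.001802 mol, which equals the excess n(NaOH).
So n(NaOH) consumed by the sample = 0.01355 - 0.001802 = 0.01175 mol.
n(KHC8H4O4) = 0.01175 / 1 = 0.01175 mol.
mass KHC8H4O4 = 0.01175 x 204.22 = 2.400 g, so %KHC8H4O4 = 2.400/3.1748 x 100 = 75.6%.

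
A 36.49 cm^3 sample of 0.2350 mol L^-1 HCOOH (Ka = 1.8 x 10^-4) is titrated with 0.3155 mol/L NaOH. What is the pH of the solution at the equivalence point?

n(HCOOH) = 0.2350 x 0.03649 = 0.008575 mol; V(NaOH) at equivalence = 0.008575/0.3155 = 0.02718 L.
At equivalence all the acid is converted to HCOO-; total volume = 0.03649 + 0.02718 = 0.06367 L, so [HCOO-] = 0.008575/0.06367 = 0.1347 M.
Kb = Kw/Ka = 1.0e-14 / 1.8 x 10^-4 = 5.56e-11.
[OH^-] = sqrt(Kb x [HCOO-]) = sqrt(5.56e-11 x 0.1347) = 2.74e-6 M.
pOH = 5.56, so pH = 14.00 - 5.56 = 8.44.

8.44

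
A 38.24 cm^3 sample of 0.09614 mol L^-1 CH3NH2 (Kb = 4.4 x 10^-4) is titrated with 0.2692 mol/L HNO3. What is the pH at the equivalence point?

5.90

n(CH3NH2) = 0.09614 x 0.03824 = 0.003676 mol; V(HNO3) at equivalence = 0.003676/0.2692 = 0.01366 L.
At equivalence the base is fully converted to CH3NH3+; total volume = 0.05190 L, so [CH3NH3+] = 0.003676/0.05190 = 0.07084 M.
Ka(CH3NH3+) = Kw/Kb = 1.0e-14 / 4.4 x 10^-4 = 2.27e-11.
[H^+] = sqrt(Ka x [CH3NH3+]) = sqrt(2.27e-11 x 0.07084) = 1.27e-6 M.
pH = -log(1.27e-6) = 5.90.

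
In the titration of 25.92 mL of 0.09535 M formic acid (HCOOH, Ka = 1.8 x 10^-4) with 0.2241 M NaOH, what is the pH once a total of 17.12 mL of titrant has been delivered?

12.50

n(acid) = 0.09535 x 0.02592 = 0.002471 mol; n(NaOH) added = 0.2241 x 0.01712 = 0.003837 mol.
Base is in excess by 0.003837 - 0.002471 = 0.001365 mol in a total volume of 0.04304 L.
[OH^-] = 0.001365/0.04304 = 0.03172 M, so pOH = 1.50 and pH = 14.00 - 1.50 = 12.50.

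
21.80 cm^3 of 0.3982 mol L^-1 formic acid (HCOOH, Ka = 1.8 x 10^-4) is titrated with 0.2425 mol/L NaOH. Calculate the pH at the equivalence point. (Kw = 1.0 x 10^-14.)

8.46

n(HCOOH) = 0.3982 x 0.02180 = 0.008681 mol; V(NaOH) at equivalence = 0.008681/0.2425 = 0.03580 L.
At equivalence all the acid is converted to HCOO-; total volume = 0.02180 + 0.03580 = 0.05760 L, so [HCOO-] = 0.008681/0.05760 = 0.1507 M.
Kb = Kw/Ka = 1.0e-14 / 1.8 x 10^-4 = 5.56e-11.
[OH^-] = sqrt(Kb x [HCOO-]) = sqrt(5.56e-11 x 0.1507) = 2.89e-6 M.
pOH = 5.54, so pH = 14.00 - 5.54 = 8.46.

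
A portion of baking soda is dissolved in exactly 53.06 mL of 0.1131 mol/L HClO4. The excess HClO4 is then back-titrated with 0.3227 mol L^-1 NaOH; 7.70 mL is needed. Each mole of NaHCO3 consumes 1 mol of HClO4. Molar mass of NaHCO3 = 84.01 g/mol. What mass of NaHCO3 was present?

Total n(HClO4) added = 0.1131 x 0.05306 = 0.006001 mol.
n(NaOH) used = 0.3227 x 0.007700 = 0.002485 mol, which equals the excess n(HClO4).
So n(HClO4) consumed by the sample = 0.006001 - 0.002485 = 0.003516 mol.
n(NaHCO3) = 0.003516 / 1 = 0.003516 mol.
mass = 0.003516 mol x 84.01 g/mol = 0.295 g.

0.295 g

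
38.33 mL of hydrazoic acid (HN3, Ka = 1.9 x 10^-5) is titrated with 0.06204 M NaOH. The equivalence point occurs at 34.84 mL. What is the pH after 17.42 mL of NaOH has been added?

17.42 mL is exactly half the equivalence volume (34.84/2), i.e. the half-equivalence point.
There, n(HA) = n(A^-), so pH = pKa = -log(1.9 x 10^-5) = 4.72.

4.72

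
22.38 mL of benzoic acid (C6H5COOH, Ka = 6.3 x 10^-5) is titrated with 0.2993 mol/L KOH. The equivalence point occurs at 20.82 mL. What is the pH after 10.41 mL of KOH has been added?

10.41 mL is exactly half the equivalence volume (20.82/2), i.e. the half-equivalence point.
There, n(HA) = n(A^-), so pH = pKa = -log(6.3 x 10^-5) = 4.20.

4.20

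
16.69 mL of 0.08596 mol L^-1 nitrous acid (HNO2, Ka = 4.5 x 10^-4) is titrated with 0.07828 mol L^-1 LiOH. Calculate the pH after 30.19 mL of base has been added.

12.30

n(acid) = 0.08596 x 0.01669 = 0.001435 mol; n(LiOH) added = 0.07828 x 0.03019 = 0.002363 mol.
Base is in excess by 0.002363 - 0.001435 = 0.0009286 mol in a total volume of 0.04688 L.
[OH^-] = 0.0009286/0.04688 = 0.01981 M, so pOH = 1.70 and pH = 14.00 - 1.70 = 12.30.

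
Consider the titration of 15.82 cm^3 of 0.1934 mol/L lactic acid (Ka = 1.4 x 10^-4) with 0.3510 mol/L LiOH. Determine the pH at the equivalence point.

n(HC3H5O3) = 0.1934 x 0.01582 = 0.003060 mol; V(LiOH) at equivalence = 0.003060/0.3510 = 0.008717 L.
At equivalence all the acid is converted to C3H5O3-; total volume = 0.01582 + 0.008717 = 0.02454 L, so [C3H5O3-] = 0.003060/0.02454 = 0.1247 M.
Kb = Kw/Ka = 1.0e-14 / 1.4 x 10^-4 = 7.14e-11.
[OH^-] = sqrt(Kb x [C3H5O3-]) = sqrt(7.14e-11 x 0.1247) = 2.98e-6 M.
pOH = 5.53, so pH = 14.00 - 5.53 = 8.47.

8.47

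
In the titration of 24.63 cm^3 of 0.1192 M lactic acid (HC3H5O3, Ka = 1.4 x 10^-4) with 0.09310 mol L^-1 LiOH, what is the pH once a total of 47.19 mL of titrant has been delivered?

n(acid) = 0.1192 x 0.02463 = 0.002936 mol; n(LiOH) added = 0.09310 x 0.04719 = 0.004393 mol.
Base is in excess by 0.004393 - 0.002936 = 0.001457 mol in a total volume of 0.07182 L.
[OH^-] = 0.001457/0.07182 = 0.02029 M, so pOH = 1.69 and pH = 14.00 - 1.69 = 12.31.

12.31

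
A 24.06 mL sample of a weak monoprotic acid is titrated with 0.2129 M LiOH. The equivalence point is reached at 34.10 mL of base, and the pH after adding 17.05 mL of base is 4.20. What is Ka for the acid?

6.3 x 10^-5

17.05 mL is half of the equivalence volume, so this is the half-equivalence point where [HA] = [A^-].
At half-equivalence pH = pKa, so pKa = 4.20.
Ka = 10^(-4.20) = 6.3 x 10^-5.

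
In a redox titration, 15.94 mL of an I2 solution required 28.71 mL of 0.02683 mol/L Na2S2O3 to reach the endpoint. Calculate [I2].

0.0242 M

n(Na2S2O3) = 0.02683 x 0.02871 = 0.0007703 mol.
From the balanced equation, 2 mol Na2S2O3 reacts with 1 mol I2, so n(I2) = 0.0007703 x 1/2 = 0.0003851 mol.
[I2] = 0.0003851 / 0.01594 L = 0.0242 M.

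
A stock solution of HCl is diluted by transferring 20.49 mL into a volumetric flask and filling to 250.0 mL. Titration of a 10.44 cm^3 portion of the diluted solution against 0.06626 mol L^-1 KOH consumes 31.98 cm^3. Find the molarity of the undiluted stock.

n(KOH) = 0.06626 x 0.03198 = 0.002119 mol.
n(HCl) in the aliquot = 0.002119 mol.
[diluted HCl] = 0.002119 / 0.01044 = 0.2030 M.
Dilution factor = 250.0/20.49 = 12.20, so [stock] = 0.2030 x 12.20 = 2.48 M.

2.48 M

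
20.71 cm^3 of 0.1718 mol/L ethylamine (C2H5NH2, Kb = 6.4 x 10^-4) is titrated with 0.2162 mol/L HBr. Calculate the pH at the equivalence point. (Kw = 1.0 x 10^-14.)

n(C2H5NH2) = 0.1718 x 0.02071 = 0.003558 mol; V(HBr) at equivalence = 0.003558/0.2162 = 0.01646 L.
At equivalence the base is fully converted to C2H5NH3+; total volume = 0.03717 L, so [C2H5NH3+] = 0.003558/0.03717 = 0.09573 M.
Ka(C2H5NH3+) = Kw/Kb = 1.0e-14 / 6.4 x 10^-4 = 1.56e-11.
[H^+] = sqrt(Ka x [C2H5NH3+]) = sqrt(1.56e-11 x 0.09573) = 1.22e-6 M.
pH = -log(1.22e-6) = 5.91.

5.91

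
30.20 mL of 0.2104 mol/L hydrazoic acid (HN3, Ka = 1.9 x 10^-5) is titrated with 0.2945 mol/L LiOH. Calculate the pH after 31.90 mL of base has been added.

n(acid) = 0.2104 x 0.03020 = 0.006354 mol; n(LiOH) added = 0.2945 x 0.03190 = 0.009395 mol.
Base is in excess by 0.009395 - 0.006354 = 0.003040 mol in a total volume of 0.06210 L.
[OH^-] = 0.003040/0.06210 = 0.04896 M, so pOH = 1.31 and pH = 14.00 - 1.31 = 12.69.

12.69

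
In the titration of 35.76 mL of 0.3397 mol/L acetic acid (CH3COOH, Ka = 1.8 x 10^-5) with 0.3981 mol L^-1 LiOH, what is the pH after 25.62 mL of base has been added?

5.46

Initial n(CH3COOH) = 0.3397 x 0.03576 = 0.01215 mol.
n(LiOH) added = 0.3981 x 0.02562 = 0.01020 mol, converting that many moles of CH3COOH to CH3COO-.
Remaining n(CH3COOH) = 0.001948 mol; n(CH3COO-) = 0.01020 mol.
By Henderson-Hasselbalch, pH = pKa + log([A^-]/[HA]) = 4.74 + log(0.01020/0.001948) = 4.74 + (+0.72) = 5.46.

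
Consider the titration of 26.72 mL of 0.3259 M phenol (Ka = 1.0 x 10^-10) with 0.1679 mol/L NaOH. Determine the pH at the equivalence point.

11.52

n(C6H5OH) = 0.3259 x 0.02672 = 0.008708 mol; V(NaOH) at equivalence = 0.008708/0.1679 = 0.05186 L.
At equivalence all the acid is converted to C6H5O-; total volume = 0.02672 + 0.05186 = 0.07858 L, so [C6H5O-] = 0.008708/0.07858 = 0.1108 M.
Kb = Kw/Ka = 1.0e-14 / 1.0 x 10^-10 = 0.000100.
[OH^-] = sqrt(Kb x [C6H5O-]) = sqrt(0.000100 x 0.1108) = 0.00333 M.
pOH = 2.48, so pH = 14.00 - 2.48 = 11.52.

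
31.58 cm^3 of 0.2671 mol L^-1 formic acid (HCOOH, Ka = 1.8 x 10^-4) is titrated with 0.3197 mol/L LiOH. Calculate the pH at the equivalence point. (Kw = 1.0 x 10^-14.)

n(HCOOH) = 0.2671 x 0.03158 = 0.008435 mol; V(LiOH) at equivalence = 0.008435/0.3197 = 0.02638 L.
At equivalence all the acid is converted to HCOO-; total volume = 0.03158 + 0.02638 = 0.05796 L, so [HCOO-] = 0.008435/0.05796 = 0.1455 M.
Kb = Kw/Ka = 1.0e-14 / 1.8 x 10^-4 = 5.56e-11.
[OH^-] = sqrt(Kb x [HCOO-]) = sqrt(5.56e-11 x 0.1455) = 2.84e-6 M.
pOH = 5.55, so pH = 14.00 - 5.55 = 8.45.

8.45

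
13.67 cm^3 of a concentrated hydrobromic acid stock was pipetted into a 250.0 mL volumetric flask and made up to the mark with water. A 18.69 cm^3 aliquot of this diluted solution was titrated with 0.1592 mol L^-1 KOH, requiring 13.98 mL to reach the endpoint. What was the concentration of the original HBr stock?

n(KOH) = 0.1592 x 0.01398 = 0.002226 mol.
n(HBr) in the aliquot = 0.002226 mol.
[diluted HBr] = 0.002226 / 0.01869 = 0.1191 M.
Dilution factor = 250.0/13.67 = 18.29, so [stock] = 0.1191 x 18.29 = 2.18 M.

2.18 M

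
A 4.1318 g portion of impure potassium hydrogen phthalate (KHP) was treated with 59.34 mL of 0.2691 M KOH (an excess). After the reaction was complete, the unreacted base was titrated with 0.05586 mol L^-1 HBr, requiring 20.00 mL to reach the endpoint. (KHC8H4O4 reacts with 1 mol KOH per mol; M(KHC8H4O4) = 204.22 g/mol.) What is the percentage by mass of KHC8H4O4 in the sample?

73.4%

Total n(KOH) added = 0.2691 x 0.05934 = 0.01597 mol.
n(HBr) used = 0.05586 x 0.02000 = 0.001117 mol, which equals the excess n(KOH).
So n(KOH) consumed by the sample = 0.01597 - 0.001117 = 0.01485 mol.
n(KHC8H4O4) = 0.01485 / 1 = 0.01485 mol.
mass KHC8H4O4 = 0.01485 x 204.22 = 3.033 g, so %KHC8H4O4 = 3.033/4.1318 x 100 = 73.4%.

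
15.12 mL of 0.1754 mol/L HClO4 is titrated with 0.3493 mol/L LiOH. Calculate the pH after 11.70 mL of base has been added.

12.73

n(acid) = 0.1754 x 0.01512 = 0.002652 mol; n(LiOH) added = 0.3493 x 0.01170 = 0.004087 mol.
Base is in excess by 0.004087 - 0.002652 = 0.001435 mol in a total volume of 0.02682 L.
[OH^-] = 0.001435/0.02682 = 0.05350 M, so pOH = 1.27 and pH = 14.00 - 1.27 = 12.73.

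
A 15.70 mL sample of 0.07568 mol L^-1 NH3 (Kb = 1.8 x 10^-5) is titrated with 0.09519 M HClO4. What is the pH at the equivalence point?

5.32

n(NH3) = 0.07568 x 0.01570 = 0.001188 mol; V(HClO4) at equivalence = 0.001188/0.09519 = 0.01248 L.
At equivalence the base is fully converted to NH4+; total volume = 0.02818 L, so [NH4+] = 0.001188/0.02818 = 0.04216 M.
Ka(NH4+) = Kw/Kb = 1.0e-14 / 1.8 x 10^-5 = 5.56e-10.
[H^+] = sqrt(Ka x [NH4+]) = sqrt(5.56e-10 x 0.04216) = 4.84e-6 M.
pH = -log(4.84e-6) = 5.32.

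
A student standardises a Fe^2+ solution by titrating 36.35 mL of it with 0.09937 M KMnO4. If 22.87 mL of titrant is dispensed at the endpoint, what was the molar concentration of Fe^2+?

n(KMnO4) = 0.09937 x 0.02287 = 0.002273 mol.
From the balanced equation, 1 mol KMnO4 reacts with 5 mol Fe^2+, so n(Fe^2+) = 0.002273 x 5/1 = 0.01136 mol.
[Fe^2+] = 0.01136 / 0.03635 L = 0.313 M.

0.313 M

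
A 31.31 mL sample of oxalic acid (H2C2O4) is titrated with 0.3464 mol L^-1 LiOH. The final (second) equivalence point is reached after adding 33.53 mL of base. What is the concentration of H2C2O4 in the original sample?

n(LiOH) = 0.3464 x 0.03353 = 0.01161 mol.
At the final (second) equivalence point, 2 mol OH^- react per mol H2C2O4, so n(H2C2O4) = 0.01161 / 2 = 0.005807 mol.
[H2C2O4] = 0.005807 / 0.03131 L = 0.185 M.

0.185 M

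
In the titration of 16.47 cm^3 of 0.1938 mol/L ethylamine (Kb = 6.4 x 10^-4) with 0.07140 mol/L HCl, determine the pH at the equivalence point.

6.04

n(C2H5NH2) = 0.1938 x 0.01647 = 0.003192 mol; V(HCl) at equivalence = 0.003192/0.07140 = 0.04470 L.
At equivalence the base is fully converted to C2H5NH3+; total volume = 0.06117 L, so [C2H5NH3+] = 0.003192/0.06117 = 0.05218 M.
Ka(C2H5NH3+) = Kw/Kb = 1.0e-14 / 6.4 x 10^-4 = 1.56e-11.
[H^+] = sqrt(Ka x [C2H5NH3+]) = sqrt(1.56e-11 x 0.05218) = 9.03e-7 M.
pH = -log(9.03e-7) = 6.04.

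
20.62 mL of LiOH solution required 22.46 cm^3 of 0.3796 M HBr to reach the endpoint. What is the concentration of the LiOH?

n(HBr) delivered = 0.3796 x 0.02246 = 0.008526 mol.
For a 1:1 reaction, n(LiOH) = 0.008526 mol.
[LiOH] = 0.008526 mol / 0.02062 L = 0.413 M.

0.413 M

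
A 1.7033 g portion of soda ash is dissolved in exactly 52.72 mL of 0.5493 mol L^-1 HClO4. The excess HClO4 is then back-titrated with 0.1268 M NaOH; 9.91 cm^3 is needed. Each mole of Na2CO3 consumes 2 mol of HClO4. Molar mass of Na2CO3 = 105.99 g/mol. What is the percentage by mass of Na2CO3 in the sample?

Total n(HClO4) added = 0.5493 x 0.05272 = 0.02896 mol.
n(NaOH) used = 0.1268 x 0.009910 = 0.001257 mol, which equals the excess n(HClO4).
So n(HClO4) consumed by the sample = 0.02896 - 0.001257 = 0.02770 mol.
n(Na2CO3) = 0.02770 / 2 = 0.01385 mol.
mass Na2CO3 = 0.01385 x 105.99 = 1.468 g, so %Na2CO3 = 1.468/1.7033 x 100 = 86.2%.

86.2%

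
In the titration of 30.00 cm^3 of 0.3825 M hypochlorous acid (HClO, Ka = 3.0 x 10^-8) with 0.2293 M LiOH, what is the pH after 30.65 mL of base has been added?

Initial n(HClO) = 0.3825 x 0.03000 = 0.01147 mol.
n(LiOH) added = 0.2293 x 0.03065 = 0.007028 mol, converting that many moles of HClO to ClO-.
Remaining n(HClO) = 0.004447 mol; n(ClO-) = 0.007028 mol.
By Henderson-Hasselbalch, pH = pKa + log([A^-]/[HA]) = 7.52 + log(0.007028/0.004447) = 7.52 + (+0.20) = 7.72.

7.72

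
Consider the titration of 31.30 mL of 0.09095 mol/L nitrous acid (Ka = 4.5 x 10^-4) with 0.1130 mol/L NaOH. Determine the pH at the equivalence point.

8.02

n(HNO2) = 0.09095 x 0.03130 = 0.002847 mol; V(NaOH) at equivalence = 0.002847/0.1130 = 0.02519 L.
At equivalence all the acid is converted to NO2-; total volume = 0.03130 + 0.02519 = 0.05649 L, so [NO2-] = 0.002847/0.05649 = 0.05039 M.
Kb = Kw/Ka = 1.0e-14 / 4.5 x 10^-4 = 2.22e-11.
[OH^-] = sqrt(Kb x [NO2-]) = sqrt(2.22e-11 x 0.05039) = 1.06e-6 M.
pOH = 5.98, so pH = 14.00 - 5.98 = 8.02.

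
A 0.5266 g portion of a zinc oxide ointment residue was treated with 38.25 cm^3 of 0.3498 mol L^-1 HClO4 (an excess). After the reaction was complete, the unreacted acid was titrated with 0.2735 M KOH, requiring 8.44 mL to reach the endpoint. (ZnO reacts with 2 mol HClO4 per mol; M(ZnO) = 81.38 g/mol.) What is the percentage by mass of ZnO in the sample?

85.5%

Total n(HClO4) added = 0.3498 x 0.03825 = 0.01338 mol.
n(KOH) used = 0.2735 x 0.008440 = 0.002308 mol, which equals the excess n(HClO4).
So n(HClO4) consumed by the sample = 0.01338 - 0.002308 = 0.01107 mol.
n(ZnO) = 0.01107 / 2 = 0.005536 mol.
mass ZnO = 0.005536 x 81.38 = 0.4505 g, so %ZnO = 0.4505/0.5266 x 100 = 85.5%.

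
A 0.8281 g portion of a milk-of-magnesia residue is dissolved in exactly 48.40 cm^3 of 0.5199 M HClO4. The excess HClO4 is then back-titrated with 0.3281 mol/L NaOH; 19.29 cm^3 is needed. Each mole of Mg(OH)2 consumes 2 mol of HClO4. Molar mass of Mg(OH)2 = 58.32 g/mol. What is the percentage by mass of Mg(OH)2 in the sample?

Total n(HClO4) added = 0.5199 x 0.04840 = 0.02516 mol.
n(NaOH) used = 0.3281 x 0.01929 = 0.006329 mol, which equals the excess n(HClO4).
So n(HClO4) consumed by the sample = 0.02516 - 0.006329 = 0.01883 mol.
n(Mg(OH)2) = 0.01883 / 2 = 0.009417 mol.
mass Mg(OH)2 = 0.009417 x 58.32 = 0.5492 g, so %Mg(OH)2 = 0.5492/0.8281 x 100 = 66.3%.

66.3%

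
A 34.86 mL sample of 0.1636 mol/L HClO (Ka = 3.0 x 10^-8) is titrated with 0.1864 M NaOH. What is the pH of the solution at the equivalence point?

n(HClO) = 0.1636 x 0.03486 = 0.005703 mol; V(NaOH) at equivalence = 0.005703/0.1864 = 0.03060 L.
At equivalence all the acid is converted to ClO-; total volume = 0.03486 + 0.03060 = 0.06546 L, so [ClO-] = 0.005703/0.06546 = 0.08713 M.
Kb = Kw/Ka = 1.0e-14 / 3.0 x 10^-8 = 3.33e-7.
[OH^-] = sqrt(Kb x [ClO-]) = sqrt(3.33e-7 x 0.08713) = 0.000170 M.
pOH = 3.77, so pH = 14.00 - 3.77 = 10.23.

10.23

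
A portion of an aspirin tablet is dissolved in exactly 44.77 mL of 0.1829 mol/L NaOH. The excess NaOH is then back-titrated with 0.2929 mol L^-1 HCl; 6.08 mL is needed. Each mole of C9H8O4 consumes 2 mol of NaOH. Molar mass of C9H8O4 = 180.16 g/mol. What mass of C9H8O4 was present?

0.577 g

Total n(NaOH) added = 0.1829 x 0.04477 = 0.008188 mol.
n(HCl) used = 0.2929 x 0.006080 = 0.001781 mol, which equals the excess n(NaOH).
So n(NaOH) consumed by the sample = 0.008188 - 0.001781 = 0.006408 mol.
n(C9H8O4) = 0.006408 / 2 = 0.003204 mol.
mass = 0.003204 mol x 180.16 g/mol = 0.577 g.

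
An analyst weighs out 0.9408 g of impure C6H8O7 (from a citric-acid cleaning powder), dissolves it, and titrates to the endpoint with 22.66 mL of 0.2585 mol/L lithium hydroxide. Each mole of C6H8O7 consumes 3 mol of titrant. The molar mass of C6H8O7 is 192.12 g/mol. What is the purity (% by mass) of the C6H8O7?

39.9%

n(LiOH) = 0.2585 x 0.02266 = 0.005858 mol.
n(C6H8O7) = 0.005858 / 3 = 0.001953 mol.
mass of C6H8O7 = 0.001953 x 192.12 = 0.3751 g.
% purity = 0.3751 / 0.9408 x 100 = 39.9%.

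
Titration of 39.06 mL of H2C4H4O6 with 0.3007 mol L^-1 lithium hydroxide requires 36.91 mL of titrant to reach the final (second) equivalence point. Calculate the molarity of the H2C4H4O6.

n(LiOH) = 0.3007 x 0.03691 = 0.01110 mol.
At the final (second) equivalence point, 2 mol OH^- react per mol H2C4H4O6, so n(H2C4H4O6) = 0.01110 / 2 = 0.005549 mol.
[H2C4H4O6] = 0.005549 / 0.03906 L = 0.142 M.

0.142 M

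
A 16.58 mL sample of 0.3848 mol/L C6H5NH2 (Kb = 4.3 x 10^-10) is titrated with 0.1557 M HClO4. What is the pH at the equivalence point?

2.79

n(C6H5NH2) = 0.3848 x 0.01658 = 0.006380 mol; V(HClO4) at equivalence = 0.006380/0.1557 = 0.04098 L.
At equivalence the base is fully converted to C6H5NH3+; total volume = 0.05756 L, so [C6H5NH3+] = 0.006380/0.05756 = 0.1108 M.
Ka(C6H5NH3+) = Kw/Kb = 1.0e-14 / 4.3 x 10^-10 = 2.33e-5.
[H^+] = sqrt(Ka x [C6H5NH3+]) = sqrt(2.33e-5 x 0.1108) = 0.00161 M.
pH = -log(0.00161) = 2.79.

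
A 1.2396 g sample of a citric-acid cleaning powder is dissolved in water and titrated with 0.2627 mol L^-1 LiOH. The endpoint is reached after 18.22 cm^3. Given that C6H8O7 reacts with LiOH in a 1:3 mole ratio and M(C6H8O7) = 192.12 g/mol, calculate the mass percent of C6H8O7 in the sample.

24.7%

n(LiOH) = 0.2627 x 0.01822 = 0.004786 mol.
n(C6H8O7) = 0.004786 / 3 = 0.001595 mol.
mass of C6H8O7 = 0.001595 x 192.12 = 0.3065 g.
% purity = 0.3065 / 1.2396 x 100 = 24.7%.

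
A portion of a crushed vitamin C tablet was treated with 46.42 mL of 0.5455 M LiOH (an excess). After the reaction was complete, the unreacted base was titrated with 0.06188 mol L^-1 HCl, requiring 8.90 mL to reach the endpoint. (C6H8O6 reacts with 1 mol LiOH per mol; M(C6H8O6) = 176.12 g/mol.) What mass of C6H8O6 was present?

Total n(LiOH) added = 0.5455 x 0.04642 = 0.02532 mol.
n(HCl) used = 0.06188 x 0.008900 = 0.0005507 mol, which equals the excess n(LiOH).
So n(LiOH) consumed by the sample = 0.02532 - 0.0005507 = 0.02477 mol.
n(C6H8O6) = 0.02477 / 1 = 0.02477 mol.
mass = 0.02477 mol x 176.12 g/mol = 4.36 g.

4.36 g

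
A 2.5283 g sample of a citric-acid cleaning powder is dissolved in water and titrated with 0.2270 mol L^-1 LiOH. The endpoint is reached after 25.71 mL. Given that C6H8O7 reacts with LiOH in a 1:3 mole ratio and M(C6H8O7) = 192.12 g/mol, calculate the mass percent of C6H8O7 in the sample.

14.8%

n(LiOH) = 0.2270 x 0.02571 = 0.005836 mol.
n(C6H8O7) = 0.005836 / 3 = 0.001945 mol.
mass of C6H8O7 = 0.001945 x 192.12 = 0.3737 g.
% purity = 0.3737 / 2.5283 x 100 = 14.8%.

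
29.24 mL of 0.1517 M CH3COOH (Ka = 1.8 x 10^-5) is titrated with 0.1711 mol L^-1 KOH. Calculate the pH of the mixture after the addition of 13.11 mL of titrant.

Initial n(CH3COOH) = 0.1517 x 0.02924 = 0.004436 mol.
n(KOH) added = 0.1711 x 0.01311 = 0.002243 mol, converting that many moles of CH3COOH to CH3COO-.
Remaining n(CH3COOH) = 0.002193 mol; n(CH3COO-) = 0.002243 mol.
By Henderson-Hasselbalch, pH = pKa + log([A^-]/[HA]) = 4.74 + log(0.002243/0.002193) = 4.74 + (+0.01) = 4.75.

4.75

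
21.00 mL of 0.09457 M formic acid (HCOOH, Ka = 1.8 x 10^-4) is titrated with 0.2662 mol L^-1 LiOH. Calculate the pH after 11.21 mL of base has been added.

n(acid) = 0.09457 x 0.02100 = 0.001986 mol; n(LiOH) added = 0.2662 x 0.01121 = 0.002984 mol.
Base is in excess by 0.002984 - 0.001986 = 0.0009981 mol in a total volume of 0.03221 L.
[OH^-] = 0.0009981/0.03221 = 0.03099 M, so pOH = 1.51 and pH = 14.00 - 1.51 = 12.49.

12.49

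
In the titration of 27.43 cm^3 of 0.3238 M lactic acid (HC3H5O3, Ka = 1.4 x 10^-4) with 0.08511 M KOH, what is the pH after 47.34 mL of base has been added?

Initial n(HC3H5O3) = 0.3238 x 0.02743 = 0.008882 mol.
n(KOH) added = 0.08511 x 0.04734 = 0.004029 mol, converting that many moles of HC3H5O3 to C3H5O3-.
Remaining n(HC3H5O3) = 0.004853 mol; n(C3H5O3-) = 0.004029 mol.
By Henderson-Hasselbalch, pH = pKa + log([A^-]/[HA]) = 3.85 + log(0.004029/0.004853) = 3.85 + (-0.08) = 3.77.

3.77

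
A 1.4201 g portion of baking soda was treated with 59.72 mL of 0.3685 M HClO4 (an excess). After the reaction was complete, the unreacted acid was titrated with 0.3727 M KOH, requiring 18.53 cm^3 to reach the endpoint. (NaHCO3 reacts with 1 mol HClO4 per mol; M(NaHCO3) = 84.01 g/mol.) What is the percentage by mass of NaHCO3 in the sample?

89.3%

Total n(HClO4) added = 0.3685 x 0.05972 = 0.02201 mol.
n(KOH) used = 0.3727 x 0.01853 = 0.006906 mol, which equals the excess n(HClO4).
So n(HClO4) consumed by the sample = 0.02201 - 0.006906 = 0.01510 mol.
n(NaHCO3) = 0.01510 / 1 = 0.01510 mol.
mass NaHCO3 = 0.01510 x 84.01 = 1.269 g, so %NaHCO3 = 1.269/1.4201 x 100 = 89.3%.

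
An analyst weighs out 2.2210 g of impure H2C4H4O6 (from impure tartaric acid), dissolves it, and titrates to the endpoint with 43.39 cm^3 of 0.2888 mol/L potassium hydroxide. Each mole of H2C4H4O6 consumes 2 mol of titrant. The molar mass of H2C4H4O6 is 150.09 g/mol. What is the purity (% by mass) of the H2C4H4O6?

42.3%

n(KOH) = 0.2888 x 0.04339 = 0.01253 mol.
n(H2C4H4O6) = 0.01253 / 2 = 0.006266 mol.
mass of H2C4H4O6 = 0.006266 x 150.09 = 0.9404 g.
% purity = 0.9404 / 2.2210 x 100 = 42.3%.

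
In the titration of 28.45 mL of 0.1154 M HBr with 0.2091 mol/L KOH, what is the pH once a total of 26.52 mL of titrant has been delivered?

12.61

n(acid) = 0.1154 x 0.02845 = 0.003283 mol; n(KOH) added = 0.2091 x 0.02652 = 0.005545 mol.
Base is in excess by 0.005545 - 0.003283 = 0.002262 mol in a total volume of 0.05497 L.
[OH^-] = 0.002262/0.05497 = 0.04115 M, so pOH = 1.39 and pH = 14.00 - 1.39 = 12.61.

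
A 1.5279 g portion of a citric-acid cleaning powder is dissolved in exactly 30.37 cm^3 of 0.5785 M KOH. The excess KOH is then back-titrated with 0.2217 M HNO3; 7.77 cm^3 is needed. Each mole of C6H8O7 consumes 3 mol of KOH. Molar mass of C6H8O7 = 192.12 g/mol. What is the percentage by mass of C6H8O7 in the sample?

Total n(KOH) added = 0.5785 x 0.03037 = 0.01757 mol.
n(HNO3) used = 0.2217 x 0.007770 = 0.001723 mol, which equals the excess n(KOH).
So n(KOH) consumed by the sample = 0.01757 - 0.001723 = 0.01585 mol.
n(C6H8O7) = 0.01585 / 3 = 0.005282 mol.
mass C6H8O7 = 0.005282 x 192.12 = 1.015 g, so %C6H8O7 = 1.015/1.5279 x 100 = 66.4%.

66.4%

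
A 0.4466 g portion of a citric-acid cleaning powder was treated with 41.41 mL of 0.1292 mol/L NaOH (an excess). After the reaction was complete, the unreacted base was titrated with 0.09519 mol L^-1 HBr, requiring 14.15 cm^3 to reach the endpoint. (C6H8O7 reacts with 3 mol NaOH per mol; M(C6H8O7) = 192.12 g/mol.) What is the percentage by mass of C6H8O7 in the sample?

57.4%

Total n(NaOH) added = 0.1292 x 0.04141 = 0.005350 mol.
n(HBr) used = 0.09519 x 0.01415 = 0.001347 mol, which equals the excess n(NaOH).
So n(NaOH) consumed by the sample = 0.005350 - 0.001347 = 0.004003 mol.
n(C6H8O7) = 0.004003 / 3 = 0.001334 mol.
mass C6H8O7 = 0.001334 x 192.12 = 0.2564 g, so %C6H8O7 = 0.2564/0.4466 x 100 = 57.4%.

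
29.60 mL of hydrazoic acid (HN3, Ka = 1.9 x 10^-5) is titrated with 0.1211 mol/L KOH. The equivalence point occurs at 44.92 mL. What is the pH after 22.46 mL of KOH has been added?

4.72

22.46 mL is exactly half the equivalence volume (44.92/2), i.e. the half-equivalence point.
There, n(HA) = n(A^-), so pH = pKa = -log(1.9 x 10^-5) = 4.72.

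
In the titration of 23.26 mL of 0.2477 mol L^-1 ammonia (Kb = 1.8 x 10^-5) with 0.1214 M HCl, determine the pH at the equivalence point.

n(NH3) = 0.2477 x 0.02326 = 0.005762 mol; V(HCl) at equivalence = 0.005762/0.1214 = 0.04746 L.
At equivalence the base is fully converted to NH4+; total volume = 0.07072 L, so [NH4+] = 0.005762/0.07072 = 0.08147 M.
Ka(NH4+) = Kw/Kb = 1.0e-14 / 1.8 x 10^-5 = 5.56e-10.
[H^+] = sqrt(Ka x [NH4+]) = sqrt(5.56e-10 x 0.08147) = 6.73e-6 M.
pH = -log(6.73e-6) = 5.17.

5.17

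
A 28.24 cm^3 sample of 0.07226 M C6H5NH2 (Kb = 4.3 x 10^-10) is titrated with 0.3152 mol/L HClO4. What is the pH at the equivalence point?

n(C6H5NH2) = 0.07226 x 0.02824 = 0.002041 mol; V(HClO4) at equivalence = 0.002041/0.3152 = 0.006474 L.
At equivalence the base is fully converted to C6H5NH3+; total volume = 0.03471 L, so [C6H5NH3+] = 0.002041/0.03471 = 0.05878 M.
Ka(C6H5NH3+) = Kw/Kb = 1.0e-14 / 4.3 x 10^-10 = 2.33e-5.
[H^+] = sqrt(Ka x [C6H5NH3+]) = sqrt(2.33e-5 x 0.05878) = 0.00117 M.
pH = -log(0.00117) = 2.93.

2.93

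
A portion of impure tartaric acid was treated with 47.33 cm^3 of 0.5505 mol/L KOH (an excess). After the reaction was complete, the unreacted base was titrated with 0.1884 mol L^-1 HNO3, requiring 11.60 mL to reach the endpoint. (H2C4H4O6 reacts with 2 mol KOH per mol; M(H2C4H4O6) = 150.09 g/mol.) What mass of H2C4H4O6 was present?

1.79 g

Total n(KOH) added = 0.5505 x 0.04733 = 0.02606 mol.
n(HNO3) used = 0.1884 x 0.01160 = 0.002185 mol, which equals the excess n(KOH).
So n(KOH) consumed by the sample = 0.02606 - 0.002185 = 0.02387 mol.
n(H2C4H4O6) = 0.02387 / 2 = 0.01193 mol.
mass = 0.01193 mol x 150.09 g/mol = 1.79 g.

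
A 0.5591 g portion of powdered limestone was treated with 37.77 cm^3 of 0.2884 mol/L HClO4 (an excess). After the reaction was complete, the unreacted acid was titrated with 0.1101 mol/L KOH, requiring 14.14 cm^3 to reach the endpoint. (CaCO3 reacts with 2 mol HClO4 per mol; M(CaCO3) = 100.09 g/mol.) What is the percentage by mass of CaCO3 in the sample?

83.6%

Total n(HClO4) added = 0.2884 x 0.03777 = 0.01089 mol.
n(KOH) used = 0.1101 x 0.01414 = 0.001557 mol, which equals the excess n(HClO4).
So n(HClO4) consumed by the sample = 0.01089 - 0.001557 = 0.009336 mol.
n(CaCO3) = 0.009336 / 2 = 0.004668 mol.
mass CaCO3 = 0.004668 x 100.09 = 0.4672 g, so %CaCO3 = 0.4672/0.5591 x 100 = 83.6%.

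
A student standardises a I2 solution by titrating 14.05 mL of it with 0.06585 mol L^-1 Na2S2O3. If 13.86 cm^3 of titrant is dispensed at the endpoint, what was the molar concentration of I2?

0.0325 M

n(Na2S2O3) = 0.06585 x 0.01386 = 0.0009127 mol.
From the balanced equation, 2 mol Na2S2O3 reacts with 1 mol I2, so n(I2) = 0.0009127 x 1/2 = 0.0004563 mol.
[I2] = 0.0004563 / 0.01405 L = 0.0325 M.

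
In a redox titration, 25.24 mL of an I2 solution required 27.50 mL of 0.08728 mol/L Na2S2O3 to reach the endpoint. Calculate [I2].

0.0475 M

n(Na2S2O3) = 0.08728 x 0.02750 = 0.002400 mol.
From the balanced equation, 2 mol Na2S2O3 reacts with 1 mol I2, so n(I2) = 0.002400 x 1/2 = 0.001200 mol.
[I2] = 0.001200 / 0.02524 L = 0.0475 M.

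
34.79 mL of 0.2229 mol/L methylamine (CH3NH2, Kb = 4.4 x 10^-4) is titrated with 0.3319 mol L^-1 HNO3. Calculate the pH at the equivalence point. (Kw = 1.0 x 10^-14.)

n(CH3NH2) = 0.2229 x 0.03479 = 0.007755 mol; V(HNO3) at equivalence = 0.007755/0.3319 = 0.02336 L.
At equivalence the base is fully converted to CH3NH3+; total volume = 0.05815 L, so [CH3NH3+] = 0.007755/0.05815 = 0.1333 M.
Ka(CH3NH3+) = Kw/Kb = 1.0e-14 / 4.4 x 10^-4 = 2.27e-11.
[H^+] = sqrt(Ka x [CH3NH3+]) = sqrt(2.27e-11 x 0.1333) = 1.74e-6 M.
pH = -log(1.74e-6) = 5.76.

5.76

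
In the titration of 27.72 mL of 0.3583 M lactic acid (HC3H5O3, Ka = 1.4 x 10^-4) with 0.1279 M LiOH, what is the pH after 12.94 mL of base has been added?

3.15

Initial n(HC3H5O3) = 0.3583 x 0.02772 = 0.009932 mol.
n(LiOH) added = 0.1279 x 0.01294 = 0.001655 mol, converting that many moles of HC3H5O3 to C3H5O3-.
Remaining n(HC3H5O3) = 0.008277 mol; n(C3H5O3-) = 0.001655 mol.
By Henderson-Hasselbalch, pH = pKa + log([A^-]/[HA]) = 3.85 + log(0.001655/0.008277) = 3.85 + (-0.70) = 3.15.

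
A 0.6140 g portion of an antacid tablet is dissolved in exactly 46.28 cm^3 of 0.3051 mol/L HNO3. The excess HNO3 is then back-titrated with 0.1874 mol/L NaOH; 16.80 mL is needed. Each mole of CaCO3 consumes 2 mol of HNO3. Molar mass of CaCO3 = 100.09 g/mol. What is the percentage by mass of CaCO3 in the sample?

Total n(HNO3) added = 0.3051 x 0.04628 = 0.01412 mol.
n(NaOH) used = 0.1874 x 0.01680 = 0.003148 mol, which equals the excess n(HNO3).
So n(HNO3) consumed by the sample = 0.01412 - 0.003148 = 0.01097 mol.
n(CaCO3) = 0.01097 / 2 = 0.005486 mol.
mass CaCO3 = 0.005486 x 100.09 = 0.5491 g, so %CaCO3 = 0.5491/0.6140 x 100 = 89.4%.

89.4%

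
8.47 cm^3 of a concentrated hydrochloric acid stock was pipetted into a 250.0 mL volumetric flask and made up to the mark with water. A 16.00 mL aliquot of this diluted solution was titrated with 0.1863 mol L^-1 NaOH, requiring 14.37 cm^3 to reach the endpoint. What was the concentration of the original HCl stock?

n(NaOH) = 0.1863 x 0.01437 = 0.002677 mol.
n(HCl) in the aliquot = 0.002677 mol.
[diluted HCl] = 0.002677 / 0.01600 = 0.1673 M.
Dilution factor = 250.0/8.470 = 29.52, so [stock] = 0.1673 x 29.52 = 4.94 M.

4.94 M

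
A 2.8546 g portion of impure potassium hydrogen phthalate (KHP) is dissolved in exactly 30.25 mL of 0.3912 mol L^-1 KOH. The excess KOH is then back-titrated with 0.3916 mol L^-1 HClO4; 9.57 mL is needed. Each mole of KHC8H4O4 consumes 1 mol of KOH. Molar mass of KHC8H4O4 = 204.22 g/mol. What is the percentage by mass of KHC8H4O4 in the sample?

57.8%

Total n(KOH) added = 0.3912 x 0.03025 = 0.01183 mol.
n(HClO4) used = 0.3916 x 0.009570 = 0.003748 mol, which equals the excess n(KOH).
So n(KOH) consumed by the sample = 0.01183 - 0.003748 = 0.008086 mol.
n(KHC8H4O4) = 0.008086 / 1 = 0.008086 mol.
mass KHC8H4O4 = 0.008086 x 204.22 = 1.651 g, so %KHC8H4O4 = 1.651/2.8546 x 100 = 57.8%.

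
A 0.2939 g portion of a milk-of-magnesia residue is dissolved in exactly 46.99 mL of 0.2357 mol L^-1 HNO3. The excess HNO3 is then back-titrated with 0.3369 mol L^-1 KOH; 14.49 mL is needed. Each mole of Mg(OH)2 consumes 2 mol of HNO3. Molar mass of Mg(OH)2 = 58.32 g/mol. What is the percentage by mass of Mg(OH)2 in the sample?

Total n(HNO3) added = 0.2357 x 0.04699 = 0.01108 mol.
n(KOH) used = 0.3369 x 0.01449 = 0.004882 mol, which equals the excess n(HNO3).
So n(HNO3) consumed by the sample = 0.01108 - 0.004882 = 0.006194 mol.
n(Mg(OH)2) = 0.006194 / 2 = 0.003097 mol.
mass Mg(OH)2 = 0.003097 x 58.32 = 0.1806 g, so %Mg(OH)2 = 0.1806/0.2939 x 100 = 61.5%.

61.5%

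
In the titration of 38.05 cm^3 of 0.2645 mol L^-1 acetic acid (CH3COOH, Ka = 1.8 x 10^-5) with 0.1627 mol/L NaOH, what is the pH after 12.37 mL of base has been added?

Initial n(CH3COOH) = 0.2645 x 0.03805 = 0.01006 mol.
n(NaOH) added = 0.1627 x 0.01237 = 0.002013 mol, converting that many moles of CH3COOH to CH3COO-.
Remaining n(CH3COOH) = 0.008052 mol; n(CH3COO-) = 0.002013 mol.
By Henderson-Hasselbalch, pH = pKa + log([A^-]/[HA]) = 4.74 + log(0.002013/0.008052) = 4.74 + (-0.60) = 4.14.

4.14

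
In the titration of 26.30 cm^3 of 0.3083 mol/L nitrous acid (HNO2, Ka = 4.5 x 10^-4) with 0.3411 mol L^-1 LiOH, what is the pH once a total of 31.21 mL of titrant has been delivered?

n(acid) = 0.3083 x 0.02630 = 0.008108 mol; n(LiOH) added = 0.3411 x 0.03121 = 0.01065 mol.
Base is in excess by 0.01065 - 0.008108 = 0.002537 mol in a total volume of 0.05751 L.
[OH^-] = 0.002537/0.05751 = 0.04412 M, so pOH = 1.36 and pH = 14.00 - 1.36 = 12.64.

12.64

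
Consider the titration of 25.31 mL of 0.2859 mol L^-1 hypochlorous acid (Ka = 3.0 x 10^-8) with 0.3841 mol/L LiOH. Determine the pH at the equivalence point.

n(HClO) = 0.2859 x 0.02531 = 0.007236 mol; V(LiOH) at equivalence = 0.007236/0.3841 = 0.01884 L.
At equivalence all the acid is converted to ClO-; total volume = 0.02531 + 0.01884 = 0.04415 L, so [ClO-] = 0.007236/0.04415 = 0.1639 M.
Kb = Kw/Ka = 1.0e-14 / 3.0 x 10^-8 = 3.33e-7.
[OH^-] = sqrt(Kb x [ClO-]) = sqrt(3.33e-7 x 0.1639) = 0.000234 M.
pOH = 3.63, so pH = 14.00 - 3.63 = 10.37.

10.37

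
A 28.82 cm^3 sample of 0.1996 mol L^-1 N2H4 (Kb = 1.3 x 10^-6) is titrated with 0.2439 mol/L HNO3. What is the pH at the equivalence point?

n(N2H4) = 0.1996 x 0.02882 = 0.005752 mol; V(HNO3) at equivalence = 0.005752/0.2439 = 0.02359 L.
At equivalence the base is fully converted to N2H5+; total volume = 0.05241 L, so [N2H5+] = 0.005752/0.05241 = 0.1098 M.
Ka(N2H5+) = Kw/Kb = 1.0e-14 / 1.3 x 10^-6 = 7.69e-9.
[H^+] = sqrt(Ka x [N2H5+]) = sqrt(7.69e-9 x 0.1098) = 2.91e-5 M.
pH = -log(2.91e-5) = 4.54.

4.54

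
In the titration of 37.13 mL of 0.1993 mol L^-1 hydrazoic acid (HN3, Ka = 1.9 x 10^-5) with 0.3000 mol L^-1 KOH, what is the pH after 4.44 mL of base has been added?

4.06

Initial n(HN3) = 0.1993 x 0.03713 = 0.007400 mol.
n(KOH) added = 0.3000 x 0.004440 = 0.001332 mol, converting that many moles of HN3 to N3-.
Remaining n(HN3) = 0.006068 mol; n(N3-) = 0.001332 mol.
By Henderson-Hasselbalch, pH = pKa + log([A^-]/[HA]) = 4.72 + log(0.001332/0.006068) = 4.72 + (-0.66) = 4.06.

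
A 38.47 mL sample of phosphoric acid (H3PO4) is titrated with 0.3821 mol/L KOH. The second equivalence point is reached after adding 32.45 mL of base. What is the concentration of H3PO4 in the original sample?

n(KOH) = 0.3821 x 0.03245 = 0.01240 mol.
At the second equivalence point, 2 mol OH^- react per mol H3PO4, so n(H3PO4) = 0.01240 / 2 = 0.006200 mol.
[H3PO4] = 0.006200 / 0.03847 L = 0.161 M.

0.161 M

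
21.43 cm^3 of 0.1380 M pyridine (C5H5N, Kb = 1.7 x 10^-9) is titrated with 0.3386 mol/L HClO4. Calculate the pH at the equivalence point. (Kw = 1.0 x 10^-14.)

n(C5H5N) = 0.1380 x 0.02143 = 0.002957 mol; V(HClO4) at equivalence = 0.002957/0.3386 = 0.008734 L.
At equivalence the base is fully converted to C5H5NH+; total volume = 0.03016 L, so [C5H5NH+] = 0.002957/0.03016 = 0.09804 M.
Ka(C5H5NH+) = Kw/Kb = 1.0e-14 / 1.7 x 10^-9 = 5.88e-6.
[H^+] = sqrt(Ka x [C5H5NH+]) = sqrt(5.88e-6 x 0.09804) = 0.000759 M.
pH = -log(0.000759) = 3.12.

3.12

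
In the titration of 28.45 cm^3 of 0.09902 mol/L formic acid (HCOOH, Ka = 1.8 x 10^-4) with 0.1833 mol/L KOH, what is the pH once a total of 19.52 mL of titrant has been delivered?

n(acid) = 0.09902 x 0.02845 = 0.002817 mol; n(KOH) added = 0.1833 x 0.01952 = 0.003578 mol.
Base is in excess by 0.003578 - 0.002817 = 0.0007609 mol in a total volume of 0.04797 L.
[OH^-] = 0.0007609/0.04797 = 0.01586 M, so pOH = 1.80 and pH = 14.00 - 1.80 = 12.20.

12.20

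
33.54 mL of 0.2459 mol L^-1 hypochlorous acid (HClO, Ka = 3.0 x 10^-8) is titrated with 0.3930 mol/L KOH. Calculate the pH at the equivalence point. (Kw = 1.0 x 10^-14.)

n(HClO) = 0.2459 x 0.03354 = 0.008247 mol; V(KOH) at equivalence = 0.008247/0.3930 = 0.02099 L.
At equivalence all the acid is converted to ClO-; total volume = 0.03354 + 0.02099 = 0.05453 L, so [ClO-] = 0.008247/0.05453 = 0.1513 M.
Kb = Kw/Ka = 1.0e-14 / 3.0 x 10^-8 = 3.33e-7.
[OH^-] = sqrt(Kb x [ClO-]) = sqrt(3.33e-7 x 0.1513) = 0.000225 M.
pOH = 3.65, so pH = 14.00 - 3.65 = 10.35.

10.35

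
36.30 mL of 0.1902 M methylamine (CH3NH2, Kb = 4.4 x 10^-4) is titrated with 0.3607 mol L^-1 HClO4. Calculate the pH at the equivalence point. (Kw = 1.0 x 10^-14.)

5.77

n(CH3NH2) = 0.1902 x 0.03630 = 0.006904 mol; V(HClO4) at equivalence = 0.006904/0.3607 = 0.01914 L.
At equivalence the base is fully converted to CH3NH3+; total volume = 0.05544 L, so [CH3NH3+] = 0.006904/0.05544 = 0.1245 M.
Ka(CH3NH3+) = Kw/Kb = 1.0e-14 / 4.4 x 10^-4 = 2.27e-11.
[H^+] = sqrt(Ka x [CH3NH3+]) = sqrt(2.27e-11 x 0.1245) = 1.68e-6 M.
pH = -log(1.68e-6) = 5.77.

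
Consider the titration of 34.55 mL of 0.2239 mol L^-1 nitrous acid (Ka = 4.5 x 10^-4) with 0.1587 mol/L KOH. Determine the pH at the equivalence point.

8.16

n(HNO2) = 0.2239 x 0.03455 = 0.007736 mol; V(KOH) at equivalence = 0.007736/0.1587 = 0.04874 L.
At equivalence all the acid is converted to NO2-; total volume = 0.03455 + 0.04874 = 0.08329 L, so [NO2-] = 0.007736/0.08329 = 0.09287 M.
Kb = Kw/Ka = 1.0e-14 / 4.5 x 10^-4 = 2.22e-11.
[OH^-] = sqrt(Kb x [NO2-]) = sqrt(2.22e-11 x 0.09287) = 1.44e-6 M.
pOH = 5.84, so pH = 14.00 - 5.84 = 8.16.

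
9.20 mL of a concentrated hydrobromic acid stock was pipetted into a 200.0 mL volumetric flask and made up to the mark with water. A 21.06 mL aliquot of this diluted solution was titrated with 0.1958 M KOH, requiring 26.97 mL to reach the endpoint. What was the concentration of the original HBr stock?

n(KOH) = 0.1958 x 0.02697 = 0.005281 mol.
n(HBr) in the aliquot = 0.005281 mol.
[diluted HBr] = 0.005281 / 0.02106 = 0.2507 M.
Dilution factor = 200.0/9.200 = 21.74, so [stock] = 0.2507 x 21.74 = 5.45 M.

5.45 M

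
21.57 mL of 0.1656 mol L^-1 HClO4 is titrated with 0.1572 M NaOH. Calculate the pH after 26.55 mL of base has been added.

12.10

n(acid) = 0.1656 x 0.02157 = 0.003572 mol; n(NaOH) added = 0.1572 x 0.02655 = 0.004174 mol.
Base is in excess by 0.004174 - 0.003572 = 0.0006017 mol in a total volume of 0.04812 L.
[OH^-] = 0.0006017/0.04812 = 0.01250 M, so pOH = 1.90 and pH = 14.00 - 1.90 = 12.10.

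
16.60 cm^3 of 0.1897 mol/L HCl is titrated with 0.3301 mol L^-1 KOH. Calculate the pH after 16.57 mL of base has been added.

n(acid) = 0.1897 x 0.01660 = 0.003149 mol; n(KOH) added = 0.3301 x 0.01657 = 0.005470 mol.
Base is in excess by 0.005470 - 0.003149 = 0.002321 mol in a total volume of 0.03317 L.
[OH^-] = 0.002321/0.03317 = 0.06996 M, so pOH = 1.16 and pH = 14.00 - 1.16 = 12.84.

12.84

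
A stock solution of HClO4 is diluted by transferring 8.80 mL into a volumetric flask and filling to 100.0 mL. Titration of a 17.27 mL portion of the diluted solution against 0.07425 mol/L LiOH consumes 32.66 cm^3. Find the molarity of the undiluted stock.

n(LiOH) = 0.07425 x 0.03266 = 0.002425 mol.
n(HClO4) in the aliquot = 0.002425 mol.
[diluted HClO4] = 0.002425 / 0.01727 = 0.1404 M.
Dilution factor = 100.0/8.800 = 11.36, so [stock] = 0.1404 x 11.36 = 1.60 M.

1.60 M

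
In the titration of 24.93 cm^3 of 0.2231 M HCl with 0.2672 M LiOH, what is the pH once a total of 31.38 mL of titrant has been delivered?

12.70

n(acid) = 0.2231 x 0.02493 = 0.005562 mol; n(LiOH) added = 0.2672 x 0.03138 = 0.008385 mol.
Base is in excess by 0.008385 - 0.005562 = 0.002823 mol in a total volume of 0.05631 L.
[OH^-] = 0.002823/0.05631 = 0.05013 M, so pOH = 1.30 and pH = 14.00 - 1.30 = 12.70.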